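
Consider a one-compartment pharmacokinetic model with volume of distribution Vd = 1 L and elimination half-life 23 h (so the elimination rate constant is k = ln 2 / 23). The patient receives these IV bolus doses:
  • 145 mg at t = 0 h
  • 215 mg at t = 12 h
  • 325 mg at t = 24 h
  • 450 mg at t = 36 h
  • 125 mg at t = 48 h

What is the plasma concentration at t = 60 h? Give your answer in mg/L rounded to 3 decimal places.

489.591 mg/L

k = ln 2 / 23 = 0.03014 per h
Dose 1 (145 mg at t=0 h): 145·exp(−0.03014·60) = 23.772 mg/L
Dose 2 (215 mg at t=12 h): 215·exp(−0.03014·48) = 50.606 mg/L
Dose 3 (325 mg at t=24 h): 325·exp(−0.03014·36) = 109.826 mg/L
Dose 4 (450 mg at t=36 h): 450·exp(−0.03014·24) = 218.320 mg/L
Dose 5 (125 mg at t=48 h): 125·exp(−0.03014·12) = 87.066 mg/L
C(60) = 23.772 + 50.606 + 109.826 + 218.320 + 87.066 = 489.591 mg/L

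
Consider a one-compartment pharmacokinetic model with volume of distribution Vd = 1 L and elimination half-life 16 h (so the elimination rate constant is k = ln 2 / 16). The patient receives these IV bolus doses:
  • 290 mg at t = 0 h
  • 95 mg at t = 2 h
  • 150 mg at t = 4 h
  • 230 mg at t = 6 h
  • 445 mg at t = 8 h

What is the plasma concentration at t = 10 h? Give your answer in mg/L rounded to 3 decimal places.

k = ln 2 / 16 = 0.04332 per h
Dose 1 (290 mg at t=0 h): 290·exp(−0.04332·10) = 188.042 mg/L
Dose 2 (95 mg at t=2 h): 95·exp(−0.04332·8) = 67.175 mg/L
Dose 3 (150 mg at t=4 h): 150·exp(−0.04332·6) = 115.666 mg/L
Dose 4 (230 mg at t=6 h): 230·exp(−0.04332·4) = 193.406 mg/L
Dose 5 (445 mg at t=8 h): 445·exp(−0.04332·2) = 408.067 mg/L
C(10) = 188.042 + 67.175 + 115.666 + 193.406 + 408.067 = 972.356 mg/L

972.356 mg/L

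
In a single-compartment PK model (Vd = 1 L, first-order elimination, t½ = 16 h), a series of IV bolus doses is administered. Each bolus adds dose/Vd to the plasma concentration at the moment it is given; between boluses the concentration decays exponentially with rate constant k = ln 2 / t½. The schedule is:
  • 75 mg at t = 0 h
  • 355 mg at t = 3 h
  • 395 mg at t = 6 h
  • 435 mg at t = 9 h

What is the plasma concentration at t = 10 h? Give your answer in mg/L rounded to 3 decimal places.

1059.480 mg/L

k = ln 2 / 16 = 0.04332 per h
Dose 1 (75 mg at t=0 h): 75·exp(−0.04332·10) = 48.631 mg/L
Dose 2 (355 mg at t=3 h): 355·exp(−0.04332·7) = 262.137 mg/L
Dose 3 (395 mg at t=6 h): 395·exp(−0.04332·4) = 332.154 mg/L
Dose 4 (435 mg at t=9 h): 435·exp(−0.04332·1) = 416.557 mg/L
C(10) = 48.631 + 262.137 + 332.154 + 416.557 = 1059.480 mg/L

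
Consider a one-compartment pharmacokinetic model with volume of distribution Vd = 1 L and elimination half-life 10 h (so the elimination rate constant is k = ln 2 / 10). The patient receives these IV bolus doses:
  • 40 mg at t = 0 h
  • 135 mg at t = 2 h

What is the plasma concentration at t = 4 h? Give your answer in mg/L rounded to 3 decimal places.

k = ln 2 / 10 = 0.06931 per h
Dose 1 (40 mg at t=0 h): 40·exp(−0.06931·4) = 30.314 mg/L
Dose 2 (135 mg at t=2 h): 135·exp(−0.06931·2) = 117.524 mg/L
C(4) = 30.314 + 117.524 = 147.839 mg/L

147.839 mg/L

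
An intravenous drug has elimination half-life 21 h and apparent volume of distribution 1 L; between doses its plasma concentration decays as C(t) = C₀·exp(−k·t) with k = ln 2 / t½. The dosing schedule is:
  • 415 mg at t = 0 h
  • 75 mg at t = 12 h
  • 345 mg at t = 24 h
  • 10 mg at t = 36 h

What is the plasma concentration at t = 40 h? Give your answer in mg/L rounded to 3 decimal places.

k = ln 2 / 21 = 0.03301 per h
Dose 1 (415 mg at t=0 h): 415·exp(−0.03301·40) = 110.830 mg/L
Dose 2 (75 mg at t=12 h): 75·exp(−0.03301·28) = 29.764 mg/L
Dose 3 (345 mg at t=24 h): 345·exp(−0.03301·16) = 203.452 mg/L
Dose 4 (10 mg at t=36 h): 10·exp(−0.03301·4) = 8.763 mg/L
C(40) = 110.830 + 29.764 + 203.452 + 8.763 = 352.809 mg/L

352.809 mg/L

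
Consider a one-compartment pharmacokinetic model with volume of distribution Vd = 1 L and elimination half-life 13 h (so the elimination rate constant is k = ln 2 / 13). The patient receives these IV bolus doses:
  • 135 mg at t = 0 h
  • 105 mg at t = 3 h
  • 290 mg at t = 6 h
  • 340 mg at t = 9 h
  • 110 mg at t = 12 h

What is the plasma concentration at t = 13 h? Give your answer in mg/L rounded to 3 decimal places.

707.759 mg/L

k = ln 2 / 13 = 0.05332 per h
Dose 1 (135 mg at t=0 h): 135·exp(−0.05332·13) = 67.500 mg/L
Dose 2 (105 mg at t=3 h): 105·exp(−0.05332·10) = 61.607 mg/L
Dose 3 (290 mg at t=6 h): 290·exp(−0.05332·7) = 199.666 mg/L
Dose 4 (340 mg at t=9 h): 340·exp(−0.05332·4) = 274.697 mg/L
Dose 5 (110 mg at t=12 h): 110·exp(−0.05332·1) = 104.289 mg/L
C(13) = 67.500 + 61.607 + 199.666 + 274.697 + 104.289 = 707.759 mg/L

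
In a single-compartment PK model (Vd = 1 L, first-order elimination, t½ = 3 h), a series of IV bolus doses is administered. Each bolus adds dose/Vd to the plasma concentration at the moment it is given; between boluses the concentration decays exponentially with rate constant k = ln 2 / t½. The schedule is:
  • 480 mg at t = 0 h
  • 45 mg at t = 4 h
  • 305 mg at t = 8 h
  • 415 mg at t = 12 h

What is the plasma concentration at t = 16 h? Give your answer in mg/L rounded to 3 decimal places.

k = ln 2 / 3 = 0.23105 per h
Dose 1 (480 mg at t=0 h): 480·exp(−0.23105·16) = 11.906 mg/L
Dose 2 (45 mg at t=4 h): 45·exp(−0.23105·12) = 2.812 mg/L
Dose 3 (305 mg at t=8 h): 305·exp(−0.23105·8) = 48.034 mg/L
Dose 4 (415 mg at t=12 h): 415·exp(−0.23105·4) = 164.693 mg/L
C(16) = 11.906 + 2.812 + 48.034 + 164.693 = 227.445 mg/L

227.445 mg/L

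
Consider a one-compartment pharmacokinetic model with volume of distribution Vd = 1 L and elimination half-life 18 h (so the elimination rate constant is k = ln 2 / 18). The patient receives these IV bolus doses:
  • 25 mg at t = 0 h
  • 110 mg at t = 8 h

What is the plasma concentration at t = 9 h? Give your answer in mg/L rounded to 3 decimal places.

k = ln 2 / 18 = 0.03851 per h
Dose 1 (25 mg at t=0 h): 25·exp(−0.03851·9) = 17.678 mg/L
Dose 2 (110 mg at t=8 h): 110·exp(−0.03851·1) = 105.845 mg/L
C(9) = 17.678 + 105.845 = 123.522 mg/L

123.522 mg/L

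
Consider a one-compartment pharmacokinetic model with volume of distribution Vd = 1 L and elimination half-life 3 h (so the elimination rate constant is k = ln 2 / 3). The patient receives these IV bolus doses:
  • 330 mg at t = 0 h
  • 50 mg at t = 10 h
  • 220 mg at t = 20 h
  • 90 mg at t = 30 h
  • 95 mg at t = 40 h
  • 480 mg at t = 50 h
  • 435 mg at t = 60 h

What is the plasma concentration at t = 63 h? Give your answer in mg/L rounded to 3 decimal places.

k = ln 2 / 3 = 0.23105 per h
Dose 1 (330 mg at t=0 h): 330·exp(−0.23105·63) = 0.000 mg/L
Dose 2 (50 mg at t=10 h): 50·exp(−0.23105·53) = 0.000 mg/L
Dose 3 (220 mg at t=20 h): 220·exp(−0.23105·43) = 0.011 mg/L
Dose 4 (90 mg at t=30 h): 90·exp(−0.23105·33) = 0.044 mg/L
Dose 5 (95 mg at t=40 h): 95·exp(−0.23105·23) = 0.468 mg/L
Dose 6 (480 mg at t=50 h): 480·exp(−0.23105·13) = 23.811 mg/L
Dose 7 (435 mg at t=60 h): 435·exp(−0.23105·3) = 217.500 mg/L
C(63) = 0.000 + 0.000 + 0.011 + 0.044 + 0.468 + 23.811 + 217.500 = 241.834 mg/L

241.834 mg/L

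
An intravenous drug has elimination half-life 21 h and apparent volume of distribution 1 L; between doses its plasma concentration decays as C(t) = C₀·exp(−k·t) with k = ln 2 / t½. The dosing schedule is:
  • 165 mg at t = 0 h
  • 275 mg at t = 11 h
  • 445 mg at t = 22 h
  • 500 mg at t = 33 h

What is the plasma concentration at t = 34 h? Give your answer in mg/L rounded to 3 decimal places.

k = ln 2 / 21 = 0.03301 per h
Dose 1 (165 mg at t=0 h): 165·exp(−0.03301·34) = 53.716 mg/L
Dose 2 (275 mg at t=11 h): 275·exp(−0.03301·23) = 128.716 mg/L
Dose 3 (445 mg at t=22 h): 445·exp(−0.03301·12) = 299.463 mg/L
Dose 4 (500 mg at t=33 h): 500·exp(−0.03301·1) = 483.766 mg/L
C(34) = 53.716 + 128.716 + 299.463 + 483.766 = 965.661 mg/L

965.661 mg/L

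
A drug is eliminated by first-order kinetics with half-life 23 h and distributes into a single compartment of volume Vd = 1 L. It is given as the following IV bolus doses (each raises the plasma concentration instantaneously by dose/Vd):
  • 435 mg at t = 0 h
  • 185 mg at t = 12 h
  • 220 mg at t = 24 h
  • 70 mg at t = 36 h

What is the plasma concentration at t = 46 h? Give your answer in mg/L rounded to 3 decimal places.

340.302 mg/L

k = ln 2 / 23 = 0.03014 per h
Dose 1 (435 mg at t=0 h): 435·exp(−0.03014·46) = 108.750 mg/L
Dose 2 (185 mg at t=12 h): 185·exp(−0.03014·34) = 66.400 mg/L
Dose 3 (220 mg at t=24 h): 220·exp(−0.03014·22) = 113.366 mg/L
Dose 4 (70 mg at t=36 h): 70·exp(−0.03014·10) = 51.786 mg/L
C(46) = 108.750 + 66.400 + 113.366 + 51.786 = 340.302 mg/L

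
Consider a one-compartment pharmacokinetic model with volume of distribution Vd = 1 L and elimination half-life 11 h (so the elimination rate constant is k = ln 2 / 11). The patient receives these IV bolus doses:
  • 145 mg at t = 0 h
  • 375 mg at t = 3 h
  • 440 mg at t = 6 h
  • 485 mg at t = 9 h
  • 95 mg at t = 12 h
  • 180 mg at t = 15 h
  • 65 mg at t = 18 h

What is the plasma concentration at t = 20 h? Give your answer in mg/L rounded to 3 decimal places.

840.236 mg/L

k = ln 2 / 11 = 0.06301 per h
Dose 1 (145 mg at t=0 h): 145·exp(−0.06301·20) = 41.119 mg/L
Dose 2 (375 mg at t=3 h): 375·exp(−0.06301·17) = 128.470 mg/L
Dose 3 (440 mg at t=6 h): 440·exp(−0.06301·14) = 182.106 mg/L
Dose 4 (485 mg at t=9 h): 485·exp(−0.06301·11) = 242.500 mg/L
Dose 5 (95 mg at t=12 h): 95·exp(−0.06301·8) = 57.384 mg/L
Dose 6 (180 mg at t=15 h): 180·exp(−0.06301·5) = 131.353 mg/L
Dose 7 (65 mg at t=18 h): 65·exp(−0.06301·2) = 57.303 mg/L
C(20) = 41.119 + 128.470 + 182.106 + 242.500 + 57.384 + 131.353 + 57.303 = 840.236 mg/L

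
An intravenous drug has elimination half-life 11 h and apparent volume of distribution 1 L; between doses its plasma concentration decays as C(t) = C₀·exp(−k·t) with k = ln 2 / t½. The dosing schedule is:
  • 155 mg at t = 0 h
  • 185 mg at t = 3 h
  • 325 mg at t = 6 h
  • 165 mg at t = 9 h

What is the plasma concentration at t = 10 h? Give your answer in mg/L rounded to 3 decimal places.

k = ln 2 / 11 = 0.06301 per h
Dose 1 (155 mg at t=0 h): 155·exp(−0.06301·10) = 82.541 mg/L
Dose 2 (185 mg at t=3 h): 185·exp(−0.06301·7) = 119.017 mg/L
Dose 3 (325 mg at t=6 h): 325·exp(−0.06301·4) = 252.591 mg/L
Dose 4 (165 mg at t=9 h): 165·exp(−0.06301·1) = 154.924 mg/L
C(10) = 82.541 + 119.017 + 252.591 + 154.924 = 609.072 mg/L

609.072 mg/L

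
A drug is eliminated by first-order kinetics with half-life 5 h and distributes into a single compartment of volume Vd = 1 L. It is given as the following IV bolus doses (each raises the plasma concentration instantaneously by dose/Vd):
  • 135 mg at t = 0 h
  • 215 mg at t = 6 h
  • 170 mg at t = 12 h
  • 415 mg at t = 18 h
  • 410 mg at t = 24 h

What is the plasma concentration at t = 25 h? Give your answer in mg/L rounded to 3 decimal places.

561.875 mg/L

k = ln 2 / 5 = 0.13863 per h
Dose 1 (135 mg at t=0 h): 135·exp(−0.13863·25) = 4.219 mg/L
Dose 2 (215 mg at t=6 h): 215·exp(−0.13863·19) = 15.436 mg/L
Dose 3 (170 mg at t=12 h): 170·exp(−0.13863·13) = 28.040 mg/L
Dose 4 (415 mg at t=18 h): 415·exp(−0.13863·7) = 157.256 mg/L
Dose 5 (410 mg at t=24 h): 410·exp(−0.13863·1) = 356.926 mg/L
C(25) = 4.219 + 15.436 + 28.040 + 157.256 + 356.926 = 561.875 mg/L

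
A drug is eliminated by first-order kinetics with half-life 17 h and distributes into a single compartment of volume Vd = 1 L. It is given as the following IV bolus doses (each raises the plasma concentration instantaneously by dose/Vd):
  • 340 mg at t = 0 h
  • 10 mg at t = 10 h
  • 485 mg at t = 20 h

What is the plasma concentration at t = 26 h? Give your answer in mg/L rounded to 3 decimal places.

502.739 mg/L

k = ln 2 / 17 = 0.04077 per h
Dose 1 (340 mg at t=0 h): 340·exp(−0.04077·26) = 117.782 mg/L
Dose 2 (10 mg at t=10 h): 10·exp(−0.04077·16) = 5.208 mg/L
Dose 3 (485 mg at t=20 h): 485·exp(−0.04077·6) = 379.748 mg/L
C(26) = 117.782 + 5.208 + 379.748 = 502.739 mg/L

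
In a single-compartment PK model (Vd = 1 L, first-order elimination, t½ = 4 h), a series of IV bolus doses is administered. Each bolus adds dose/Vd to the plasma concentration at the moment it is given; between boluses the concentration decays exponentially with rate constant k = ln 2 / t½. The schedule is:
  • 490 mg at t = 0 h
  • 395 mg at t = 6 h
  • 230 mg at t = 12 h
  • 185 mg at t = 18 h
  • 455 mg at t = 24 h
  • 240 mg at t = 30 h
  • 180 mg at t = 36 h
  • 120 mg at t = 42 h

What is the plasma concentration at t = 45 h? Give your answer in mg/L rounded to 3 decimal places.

142.122 mg/L

k = ln 2 / 4 = 0.17329 per h
Dose 1 (490 mg at t=0 h): 490·exp(−0.17329·45) = 0.201 mg/L
Dose 2 (395 mg at t=6 h): 395·exp(−0.17329·39) = 0.459 mg/L
Dose 3 (230 mg at t=12 h): 230·exp(−0.17329·33) = 0.755 mg/L
Dose 4 (185 mg at t=18 h): 185·exp(−0.17329·27) = 1.719 mg/L
Dose 5 (455 mg at t=24 h): 455·exp(−0.17329·21) = 11.956 mg/L
Dose 6 (240 mg at t=30 h): 240·exp(−0.17329·15) = 17.838 mg/L
Dose 7 (180 mg at t=36 h): 180·exp(−0.17329·9) = 37.840 mg/L
Dose 8 (120 mg at t=42 h): 120·exp(−0.17329·3) = 71.352 mg/L
C(45) = 0.201 + 0.459 + 0.755 + 1.719 + 11.956 + 17.838 + 37.840 + 71.352 = 142.122 mg/L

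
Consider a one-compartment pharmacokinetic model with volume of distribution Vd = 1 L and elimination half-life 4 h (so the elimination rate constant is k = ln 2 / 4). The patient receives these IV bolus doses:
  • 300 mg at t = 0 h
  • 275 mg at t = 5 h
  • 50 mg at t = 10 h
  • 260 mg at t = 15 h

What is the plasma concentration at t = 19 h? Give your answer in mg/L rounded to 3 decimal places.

k = ln 2 / 4 = 0.17329 per h
Dose 1 (300 mg at t=0 h): 300·exp(−0.17329·19) = 11.149 mg/L
Dose 2 (275 mg at t=5 h): 275·exp(−0.17329·14) = 24.307 mg/L
Dose 3 (50 mg at t=10 h): 50·exp(−0.17329·9) = 10.511 mg/L
Dose 4 (260 mg at t=15 h): 260·exp(−0.17329·4) = 130.000 mg/L
C(19) = 11.149 + 24.307 + 10.511 + 130.000 = 175.967 mg/L

175.967 mg/L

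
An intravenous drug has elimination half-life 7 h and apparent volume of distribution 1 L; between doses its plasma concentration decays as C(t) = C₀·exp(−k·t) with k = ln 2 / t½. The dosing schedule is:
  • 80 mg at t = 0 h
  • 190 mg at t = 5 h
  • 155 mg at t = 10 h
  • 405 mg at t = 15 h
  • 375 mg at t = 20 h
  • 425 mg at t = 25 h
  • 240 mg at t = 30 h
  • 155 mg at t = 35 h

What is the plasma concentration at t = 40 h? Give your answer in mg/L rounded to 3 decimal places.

381.097 mg/L

k = ln 2 / 7 = 0.09902 per h
Dose 1 (80 mg at t=0 h): 80·exp(−0.09902·40) = 1.524 mg/L
Dose 2 (190 mg at t=5 h): 190·exp(−0.09902·35) = 5.938 mg/L
Dose 3 (155 mg at t=10 h): 155·exp(−0.09902·30) = 7.947 mg/L
Dose 4 (405 mg at t=15 h): 405·exp(−0.09902·25) = 34.068 mg/L
Dose 5 (375 mg at t=20 h): 375·exp(−0.09902·20) = 51.754 mg/L
Dose 6 (425 mg at t=25 h): 425·exp(−0.09902·15) = 96.233 mg/L
Dose 7 (240 mg at t=30 h): 240·exp(−0.09902·10) = 89.160 mg/L
Dose 8 (155 mg at t=35 h): 155·exp(−0.09902·5) = 94.474 mg/L
C(40) = 1.524 + 5.938 + 7.947 + 34.068 + 51.754 + 96.233 + 89.160 + 94.474 = 381.097 mg/L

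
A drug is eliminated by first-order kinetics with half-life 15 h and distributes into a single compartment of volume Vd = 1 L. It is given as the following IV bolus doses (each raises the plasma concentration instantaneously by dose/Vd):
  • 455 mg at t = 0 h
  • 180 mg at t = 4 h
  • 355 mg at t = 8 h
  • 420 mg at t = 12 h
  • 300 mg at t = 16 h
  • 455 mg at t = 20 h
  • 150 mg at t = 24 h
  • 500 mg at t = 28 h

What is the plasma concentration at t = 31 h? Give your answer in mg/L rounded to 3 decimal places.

k = ln 2 / 15 = 0.04621 per h
Dose 1 (455 mg at t=0 h): 455·exp(−0.04621·31) = 108.613 mg/L
Dose 2 (180 mg at t=4 h): 180·exp(−0.04621·27) = 51.691 mg/L
Dose 3 (355 mg at t=8 h): 355·exp(−0.04621·23) = 122.645 mg/L
Dose 4 (420 mg at t=12 h): 420·exp(−0.04621·19) = 174.560 mg/L
Dose 5 (300 mg at t=16 h): 300·exp(−0.04621·15) = 150.000 mg/L
Dose 6 (455 mg at t=20 h): 455·exp(−0.04621·11) = 273.688 mg/L
Dose 7 (150 mg at t=24 h): 150·exp(−0.04621·7) = 108.545 mg/L
Dose 8 (500 mg at t=28 h): 500·exp(−0.04621·3) = 435.275 mg/L
C(31) = 108.613 + 51.691 + 122.645 + 174.560 + 150.000 + 273.688 + 108.545 + 435.275 = 1425.018 mg/L

1425.018 mg/L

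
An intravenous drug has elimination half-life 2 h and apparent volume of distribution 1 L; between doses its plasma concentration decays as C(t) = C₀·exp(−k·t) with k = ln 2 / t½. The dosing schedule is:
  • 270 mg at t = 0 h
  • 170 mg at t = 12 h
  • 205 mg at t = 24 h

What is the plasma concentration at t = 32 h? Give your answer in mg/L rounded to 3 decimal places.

k = ln 2 / 2 = 0.34657 per h
Dose 1 (270 mg at t=0 h): 270·exp(−0.34657·32) = 0.004 mg/L
Dose 2 (170 mg at t=12 h): 170·exp(−0.34657·20) = 0.166 mg/L
Dose 3 (205 mg at t=24 h): 205·exp(−0.34657·8) = 12.812 mg/L
C(32) = 0.004 + 0.166 + 12.812 = 12.983 mg/L

12.983 mg/L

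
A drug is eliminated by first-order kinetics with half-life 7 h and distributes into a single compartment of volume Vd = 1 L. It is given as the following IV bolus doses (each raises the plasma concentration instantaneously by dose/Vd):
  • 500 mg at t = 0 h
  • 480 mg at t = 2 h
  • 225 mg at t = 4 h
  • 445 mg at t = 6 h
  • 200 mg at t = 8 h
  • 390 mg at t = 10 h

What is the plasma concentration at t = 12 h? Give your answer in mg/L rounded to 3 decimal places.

k = ln 2 / 7 = 0.09902 per h
Dose 1 (500 mg at t=0 h): 500·exp(−0.09902·12) = 152.377 mg/L
Dose 2 (480 mg at t=2 h): 480·exp(−0.09902·10) = 178.319 mg/L
Dose 3 (225 mg at t=4 h): 225·exp(−0.09902·8) = 101.894 mg/L
Dose 4 (445 mg at t=6 h): 445·exp(−0.09902·6) = 245.660 mg/L
Dose 5 (200 mg at t=8 h): 200·exp(−0.09902·4) = 134.590 mg/L
Dose 6 (390 mg at t=10 h): 390·exp(−0.09902·2) = 319.931 mg/L
C(12) = 152.377 + 178.319 + 101.894 + 245.660 + 134.590 + 319.931 = 1132.771 mg/L

1132.771 mg/L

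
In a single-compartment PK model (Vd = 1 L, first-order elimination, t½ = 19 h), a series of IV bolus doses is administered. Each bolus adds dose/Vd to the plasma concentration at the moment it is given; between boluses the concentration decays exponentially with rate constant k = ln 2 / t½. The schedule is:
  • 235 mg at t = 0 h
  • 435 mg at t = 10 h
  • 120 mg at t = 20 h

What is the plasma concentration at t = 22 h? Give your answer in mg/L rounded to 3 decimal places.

k = ln 2 / 19 = 0.03648 per h
Dose 1 (235 mg at t=0 h): 235·exp(−0.03648·22) = 105.319 mg/L
Dose 2 (435 mg at t=10 h): 435·exp(−0.03648·12) = 280.779 mg/L
Dose 3 (120 mg at t=20 h): 120·exp(−0.03648·2) = 111.556 mg/L
C(22) = 105.319 + 280.779 + 111.556 = 497.655 mg/L

497.655 mg/L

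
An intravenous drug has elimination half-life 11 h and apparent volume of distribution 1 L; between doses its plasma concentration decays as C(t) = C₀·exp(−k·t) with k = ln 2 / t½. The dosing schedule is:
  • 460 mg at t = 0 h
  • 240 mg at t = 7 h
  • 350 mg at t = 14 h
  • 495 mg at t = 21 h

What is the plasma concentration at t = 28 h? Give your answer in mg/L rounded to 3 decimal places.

606.004 mg/L

k = ln 2 / 11 = 0.06301 per h
Dose 1 (460 mg at t=0 h): 460·exp(−0.06301·28) = 78.795 mg/L
Dose 2 (240 mg at t=7 h): 240·exp(−0.06301·21) = 63.902 mg/L
Dose 3 (350 mg at t=14 h): 350·exp(−0.06301·14) = 144.857 mg/L
Dose 4 (495 mg at t=21 h): 495·exp(−0.06301·7) = 318.450 mg/L
C(28) = 78.795 + 63.902 + 144.857 + 318.450 = 606.004 mg/L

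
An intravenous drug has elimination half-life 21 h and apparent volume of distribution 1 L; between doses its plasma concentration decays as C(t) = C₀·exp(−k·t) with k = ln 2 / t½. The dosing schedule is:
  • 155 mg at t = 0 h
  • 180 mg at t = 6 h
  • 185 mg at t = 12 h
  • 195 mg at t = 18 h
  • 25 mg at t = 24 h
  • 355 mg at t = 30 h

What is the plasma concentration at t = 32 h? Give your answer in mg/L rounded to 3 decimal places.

700.178 mg/L

k = ln 2 / 21 = 0.03301 per h
Dose 1 (155 mg at t=0 h): 155·exp(−0.03301·32) = 53.904 mg/L
Dose 2 (180 mg at t=6 h): 180·exp(−0.03301·26) = 76.308 mg/L
Dose 3 (185 mg at t=12 h): 185·exp(−0.03301·20) = 95.604 mg/L
Dose 4 (195 mg at t=18 h): 195·exp(−0.03301·14) = 122.842 mg/L
Dose 5 (25 mg at t=24 h): 25·exp(−0.03301·8) = 19.198 mg/L
Dose 6 (355 mg at t=30 h): 355·exp(−0.03301·2) = 332.322 mg/L
C(32) = 53.904 + 76.308 + 95.604 + 122.842 + 19.198 + 332.322 = 700.178 mg/L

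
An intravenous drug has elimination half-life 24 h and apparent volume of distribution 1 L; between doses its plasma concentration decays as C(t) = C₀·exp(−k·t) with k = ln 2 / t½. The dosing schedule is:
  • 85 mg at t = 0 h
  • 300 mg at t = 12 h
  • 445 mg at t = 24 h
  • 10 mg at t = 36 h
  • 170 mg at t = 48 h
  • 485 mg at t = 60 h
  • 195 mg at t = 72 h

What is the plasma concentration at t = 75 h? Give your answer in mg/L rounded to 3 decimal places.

k = ln 2 / 24 = 0.02888 per h
Dose 1 (85 mg at t=0 h): 85·exp(−0.02888·75) = 9.743 mg/L
Dose 2 (300 mg at t=12 h): 300·exp(−0.02888·63) = 48.631 mg/L
Dose 3 (445 mg at t=24 h): 445·exp(−0.02888·51) = 102.017 mg/L
Dose 4 (10 mg at t=36 h): 10·exp(−0.02888·39) = 3.242 mg/L
Dose 5 (170 mg at t=48 h): 170·exp(−0.02888·27) = 77.945 mg/L
Dose 6 (485 mg at t=60 h): 485·exp(−0.02888·15) = 314.484 mg/L
Dose 7 (195 mg at t=72 h): 195·exp(−0.02888·3) = 178.816 mg/L
C(75) = 9.743 + 48.631 + 102.017 + 3.242 + 77.945 + 314.484 + 178.816 = 734.878 mg/L

734.878 mg/L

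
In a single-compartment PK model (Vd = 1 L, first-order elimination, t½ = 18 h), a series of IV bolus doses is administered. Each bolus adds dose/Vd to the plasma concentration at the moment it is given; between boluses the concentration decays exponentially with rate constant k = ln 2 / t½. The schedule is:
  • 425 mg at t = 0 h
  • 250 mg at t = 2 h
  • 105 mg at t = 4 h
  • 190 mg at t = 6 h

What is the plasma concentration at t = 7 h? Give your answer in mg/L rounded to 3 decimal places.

807.162 mg/L

k = ln 2 / 18 = 0.03851 per h
Dose 1 (425 mg at t=0 h): 425·exp(−0.03851·7) = 324.580 mg/L
Dose 2 (250 mg at t=2 h): 250·exp(−0.03851·5) = 206.215 mg/L
Dose 3 (105 mg at t=4 h): 105·exp(−0.03851·3) = 93.544 mg/L
Dose 4 (190 mg at t=6 h): 190·exp(−0.03851·1) = 182.823 mg/L
C(7) = 324.580 + 206.215 + 93.544 + 182.823 = 807.162 mg/L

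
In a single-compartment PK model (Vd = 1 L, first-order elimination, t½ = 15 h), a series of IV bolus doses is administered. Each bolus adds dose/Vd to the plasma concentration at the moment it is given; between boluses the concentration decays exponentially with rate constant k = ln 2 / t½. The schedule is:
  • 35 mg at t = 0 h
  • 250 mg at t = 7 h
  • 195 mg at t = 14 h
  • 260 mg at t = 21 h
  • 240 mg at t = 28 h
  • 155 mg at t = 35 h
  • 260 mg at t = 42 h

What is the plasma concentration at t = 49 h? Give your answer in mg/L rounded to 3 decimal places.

k = ln 2 / 15 = 0.04621 per h
Dose 1 (35 mg at t=0 h): 35·exp(−0.04621·49) = 3.637 mg/L
Dose 2 (250 mg at t=7 h): 250·exp(−0.04621·42) = 35.897 mg/L
Dose 3 (195 mg at t=14 h): 195·exp(−0.04621·35) = 38.693 mg/L
Dose 4 (260 mg at t=21 h): 260·exp(−0.04621·28) = 71.294 mg/L
Dose 5 (240 mg at t=28 h): 240·exp(−0.04621·21) = 90.943 mg/L
Dose 6 (155 mg at t=35 h): 155·exp(−0.04621·14) = 81.165 mg/L
Dose 7 (260 mg at t=42 h): 260·exp(−0.04621·7) = 188.145 mg/L
C(49) = 3.637 + 35.897 + 38.693 + 71.294 + 90.943 + 81.165 + 188.145 = 509.773 mg/L

509.773 mg/L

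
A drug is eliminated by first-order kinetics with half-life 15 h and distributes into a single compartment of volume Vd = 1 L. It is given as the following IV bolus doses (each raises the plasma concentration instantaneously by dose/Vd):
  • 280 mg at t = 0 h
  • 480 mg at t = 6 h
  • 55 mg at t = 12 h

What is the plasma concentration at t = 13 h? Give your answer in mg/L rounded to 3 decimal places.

553.416 mg/L

k = ln 2 / 15 = 0.04621 per h
Dose 1 (280 mg at t=0 h): 280·exp(−0.04621·13) = 153.555 mg/L
Dose 2 (480 mg at t=6 h): 480·exp(−0.04621·7) = 347.345 mg/L
Dose 3 (55 mg at t=12 h): 55·exp(−0.04621·1) = 52.516 mg/L
C(13) = 153.555 + 347.345 + 52.516 = 553.416 mg/L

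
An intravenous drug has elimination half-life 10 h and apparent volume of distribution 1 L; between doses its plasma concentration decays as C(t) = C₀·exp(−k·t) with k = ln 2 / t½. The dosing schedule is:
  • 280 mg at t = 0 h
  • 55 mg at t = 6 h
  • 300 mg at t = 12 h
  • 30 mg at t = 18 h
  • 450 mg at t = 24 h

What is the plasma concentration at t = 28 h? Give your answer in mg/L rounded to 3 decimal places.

k = ln 2 / 10 = 0.06931 per h
Dose 1 (280 mg at t=0 h): 280·exp(−0.06931·28) = 40.204 mg/L
Dose 2 (55 mg at t=6 h): 55·exp(−0.06931·22) = 11.970 mg/L
Dose 3 (300 mg at t=12 h): 300·exp(−0.06931·16) = 98.963 mg/L
Dose 4 (30 mg at t=18 h): 30·exp(−0.06931·10) = 15.000 mg/L
Dose 5 (450 mg at t=24 h): 450·exp(−0.06931·4) = 341.036 mg/L
C(28) = 40.204 + 11.970 + 98.963 + 15.000 + 341.036 = 507.174 mg/L

507.174 mg/L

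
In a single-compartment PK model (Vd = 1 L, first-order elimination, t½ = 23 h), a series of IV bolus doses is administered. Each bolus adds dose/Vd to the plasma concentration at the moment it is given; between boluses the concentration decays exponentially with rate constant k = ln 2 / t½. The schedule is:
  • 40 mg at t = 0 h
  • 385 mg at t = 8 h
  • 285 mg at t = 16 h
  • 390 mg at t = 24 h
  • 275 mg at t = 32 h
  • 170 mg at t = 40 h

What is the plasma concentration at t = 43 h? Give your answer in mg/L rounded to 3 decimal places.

844.039 mg/L

k = ln 2 / 23 = 0.03014 per h
Dose 1 (40 mg at t=0 h): 40·exp(−0.03014·43) = 10.946 mg/L
Dose 2 (385 mg at t=8 h): 385·exp(−0.03014·35) = 134.082 mg/L
Dose 3 (285 mg at t=16 h): 285·exp(−0.03014·27) = 126.317 mg/L
Dose 4 (390 mg at t=24 h): 390·exp(−0.03014·19) = 219.982 mg/L
Dose 5 (275 mg at t=32 h): 275·exp(−0.03014·11) = 197.407 mg/L
Dose 6 (170 mg at t=40 h): 170·exp(−0.03014·3) = 155.305 mg/L
C(43) = 10.946 + 134.082 + 126.317 + 219.982 + 197.407 + 155.305 = 844.039 mg/L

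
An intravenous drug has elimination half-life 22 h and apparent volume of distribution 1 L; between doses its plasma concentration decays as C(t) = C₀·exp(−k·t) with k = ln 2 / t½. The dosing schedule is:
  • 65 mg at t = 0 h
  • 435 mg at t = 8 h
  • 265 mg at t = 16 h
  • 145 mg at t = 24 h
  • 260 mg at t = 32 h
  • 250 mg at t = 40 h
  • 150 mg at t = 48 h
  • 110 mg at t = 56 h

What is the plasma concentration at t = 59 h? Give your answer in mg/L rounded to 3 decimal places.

668.450 mg/L

k = ln 2 / 22 = 0.03151 per h
Dose 1 (65 mg at t=0 h): 65·exp(−0.03151·59) = 10.130 mg/L
Dose 2 (435 mg at t=8 h): 435·exp(−0.03151·51) = 87.226 mg/L
Dose 3 (265 mg at t=16 h): 265·exp(−0.03151·43) = 68.371 mg/L
Dose 4 (145 mg at t=24 h): 145·exp(−0.03151·35) = 48.135 mg/L
Dose 5 (260 mg at t=32 h): 260·exp(−0.03151·27) = 111.052 mg/L
Dose 6 (250 mg at t=40 h): 250·exp(−0.03151·19) = 137.391 mg/L
Dose 7 (150 mg at t=48 h): 150·exp(−0.03151·11) = 106.066 mg/L
Dose 8 (110 mg at t=56 h): 110·exp(−0.03151·3) = 100.079 mg/L
C(59) = 10.130 + 87.226 + 68.371 + 48.135 + 111.052 + 137.391 + 106.066 + 100.079 = 668.450 mg/L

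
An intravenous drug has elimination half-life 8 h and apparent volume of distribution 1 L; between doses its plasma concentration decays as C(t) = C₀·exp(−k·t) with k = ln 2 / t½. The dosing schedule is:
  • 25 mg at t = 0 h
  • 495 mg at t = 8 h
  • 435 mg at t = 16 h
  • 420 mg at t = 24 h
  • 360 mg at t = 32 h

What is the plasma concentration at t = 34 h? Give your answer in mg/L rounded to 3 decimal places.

k = ln 2 / 8 = 0.08664 per h
Dose 1 (25 mg at t=0 h): 25·exp(−0.08664·34) = 1.314 mg/L
Dose 2 (495 mg at t=8 h): 495·exp(−0.08664·26) = 52.030 mg/L
Dose 3 (435 mg at t=16 h): 435·exp(−0.08664·18) = 91.447 mg/L
Dose 4 (420 mg at t=24 h): 420·exp(−0.08664·10) = 176.588 mg/L
Dose 5 (360 mg at t=32 h): 360·exp(−0.08664·2) = 302.723 mg/L
C(34) = 1.314 + 52.030 + 91.447 + 176.588 + 302.723 = 624.103 mg/L

624.103 mg/L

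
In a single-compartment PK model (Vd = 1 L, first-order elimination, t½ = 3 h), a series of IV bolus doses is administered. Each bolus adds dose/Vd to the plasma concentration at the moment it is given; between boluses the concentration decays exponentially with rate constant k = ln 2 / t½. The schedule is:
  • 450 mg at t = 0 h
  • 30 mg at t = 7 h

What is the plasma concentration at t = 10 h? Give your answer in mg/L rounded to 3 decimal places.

k = ln 2 / 3 = 0.23105 per h
Dose 1 (450 mg at t=0 h): 450·exp(−0.23105·10) = 44.646 mg/L
Dose 2 (30 mg at t=7 h): 30·exp(−0.23105·3) = 15.000 mg/L
C(10) = 44.646 + 15.000 = 59.646 mg/L

59.646 mg/L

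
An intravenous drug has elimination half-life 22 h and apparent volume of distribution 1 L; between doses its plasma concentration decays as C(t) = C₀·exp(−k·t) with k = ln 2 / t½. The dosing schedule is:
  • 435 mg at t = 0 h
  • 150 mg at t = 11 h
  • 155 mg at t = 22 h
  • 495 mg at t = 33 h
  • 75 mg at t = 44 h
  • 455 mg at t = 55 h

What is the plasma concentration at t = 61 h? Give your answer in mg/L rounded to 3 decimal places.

k = ln 2 / 22 = 0.03151 per h
Dose 1 (435 mg at t=0 h): 435·exp(−0.03151·61) = 63.652 mg/L
Dose 2 (150 mg at t=11 h): 150·exp(−0.03151·50) = 31.041 mg/L
Dose 3 (155 mg at t=22 h): 155·exp(−0.03151·39) = 45.362 mg/L
Dose 4 (495 mg at t=33 h): 495·exp(−0.03151·28) = 204.869 mg/L
Dose 5 (75 mg at t=44 h): 75·exp(−0.03151·17) = 43.898 mg/L
Dose 6 (455 mg at t=55 h): 455·exp(−0.03151·6) = 376.628 mg/L
C(61) = 63.652 + 31.041 + 45.362 + 204.869 + 43.898 + 376.628 = 765.450 mg/L

765.450 mg/L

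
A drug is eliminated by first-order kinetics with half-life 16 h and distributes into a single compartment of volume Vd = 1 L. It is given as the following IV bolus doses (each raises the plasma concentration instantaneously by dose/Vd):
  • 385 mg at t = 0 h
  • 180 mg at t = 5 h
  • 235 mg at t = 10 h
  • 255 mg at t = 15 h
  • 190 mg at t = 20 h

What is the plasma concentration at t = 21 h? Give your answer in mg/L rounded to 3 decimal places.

769.504 mg/L

k = ln 2 / 16 = 0.04332 per h
Dose 1 (385 mg at t=0 h): 385·exp(−0.04332·21) = 155.010 mg/L
Dose 2 (180 mg at t=5 h): 180·exp(−0.04332·16) = 90.000 mg/L
Dose 3 (235 mg at t=10 h): 235·exp(−0.04332·11) = 145.918 mg/L
Dose 4 (255 mg at t=15 h): 255·exp(−0.04332·6) = 196.632 mg/L
Dose 5 (190 mg at t=20 h): 190·exp(−0.04332·1) = 181.945 mg/L
C(21) = 155.010 + 90.000 + 145.918 + 196.632 + 181.945 = 769.504 mg/L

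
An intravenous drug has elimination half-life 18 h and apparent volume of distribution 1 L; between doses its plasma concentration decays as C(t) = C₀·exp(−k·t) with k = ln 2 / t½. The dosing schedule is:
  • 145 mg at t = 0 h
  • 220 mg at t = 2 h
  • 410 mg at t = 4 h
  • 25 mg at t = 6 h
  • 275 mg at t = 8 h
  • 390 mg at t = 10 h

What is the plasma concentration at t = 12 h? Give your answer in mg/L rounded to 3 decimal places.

1159.002 mg/L

k = ln 2 / 18 = 0.03851 per h
Dose 1 (145 mg at t=0 h): 145·exp(−0.03851·12) = 91.344 mg/L
Dose 2 (220 mg at t=2 h): 220·exp(−0.03851·10) = 149.687 mg/L
Dose 3 (410 mg at t=4 h): 410·exp(−0.03851·8) = 301.296 mg/L
Dose 4 (25 mg at t=6 h): 25·exp(−0.03851·6) = 19.843 mg/L
Dose 5 (275 mg at t=8 h): 275·exp(−0.03851·4) = 235.742 mg/L
Dose 6 (390 mg at t=10 h): 390·exp(−0.03851·2) = 361.091 mg/L
C(12) = 91.344 + 149.687 + 301.296 + 19.843 + 235.742 + 361.091 = 1159.002 mg/L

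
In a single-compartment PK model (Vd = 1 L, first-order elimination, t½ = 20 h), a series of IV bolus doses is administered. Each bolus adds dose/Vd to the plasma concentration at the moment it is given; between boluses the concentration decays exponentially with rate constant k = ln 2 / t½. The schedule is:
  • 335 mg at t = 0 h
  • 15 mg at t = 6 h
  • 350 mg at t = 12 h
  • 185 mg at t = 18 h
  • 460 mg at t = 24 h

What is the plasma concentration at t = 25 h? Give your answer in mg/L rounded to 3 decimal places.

k = ln 2 / 20 = 0.03466 per h
Dose 1 (335 mg at t=0 h): 335·exp(−0.03466·25) = 140.850 mg/L
Dose 2 (15 mg at t=6 h): 15·exp(−0.03466·19) = 7.764 mg/L
Dose 3 (350 mg at t=12 h): 350·exp(−0.03466·13) = 223.048 mg/L
Dose 4 (185 mg at t=18 h): 185·exp(−0.03466·7) = 145.148 mg/L
Dose 5 (460 mg at t=24 h): 460·exp(−0.03466·1) = 444.331 mg/L
C(25) = 140.850 + 7.764 + 223.048 + 145.148 + 444.331 = 961.142 mg/L

961.142 mg/L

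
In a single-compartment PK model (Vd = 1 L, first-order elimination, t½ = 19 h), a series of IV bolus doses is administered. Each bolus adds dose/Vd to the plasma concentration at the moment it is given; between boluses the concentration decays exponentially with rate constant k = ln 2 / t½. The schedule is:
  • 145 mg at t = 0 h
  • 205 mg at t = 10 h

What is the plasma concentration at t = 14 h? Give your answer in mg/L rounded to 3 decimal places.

k = ln 2 / 19 = 0.03648 per h
Dose 1 (145 mg at t=0 h): 145·exp(−0.03648·14) = 87.007 mg/L
Dose 2 (205 mg at t=10 h): 205·exp(−0.03648·4) = 177.165 mg/L
C(14) = 87.007 + 177.165 = 264.173 mg/L

264.173 mg/L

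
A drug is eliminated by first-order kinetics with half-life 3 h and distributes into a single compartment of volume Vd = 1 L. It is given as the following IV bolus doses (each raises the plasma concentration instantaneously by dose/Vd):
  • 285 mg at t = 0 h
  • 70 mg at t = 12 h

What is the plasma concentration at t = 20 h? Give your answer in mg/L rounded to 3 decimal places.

13.830 mg/L

k = ln 2 / 3 = 0.23105 per h
Dose 1 (285 mg at t=0 h): 285·exp(−0.23105·20) = 2.805 mg/L
Dose 2 (70 mg at t=12 h): 70·exp(−0.23105·8) = 11.024 mg/L
C(20) = 2.805 + 11.024 = 13.830 mg/L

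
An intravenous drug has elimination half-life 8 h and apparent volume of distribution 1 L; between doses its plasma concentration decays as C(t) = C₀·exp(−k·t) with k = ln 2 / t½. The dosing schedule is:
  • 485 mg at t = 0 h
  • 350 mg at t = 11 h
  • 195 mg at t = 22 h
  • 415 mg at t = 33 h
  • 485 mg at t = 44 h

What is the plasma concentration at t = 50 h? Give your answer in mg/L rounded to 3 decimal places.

419.057 mg/L

k = ln 2 / 8 = 0.08664 per h
Dose 1 (485 mg at t=0 h): 485·exp(−0.08664·50) = 6.372 mg/L
Dose 2 (350 mg at t=11 h): 350·exp(−0.08664·39) = 11.927 mg/L
Dose 3 (195 mg at t=22 h): 195·exp(−0.08664·28) = 17.236 mg/L
Dose 4 (415 mg at t=33 h): 415·exp(−0.08664·17) = 95.139 mg/L
Dose 5 (485 mg at t=44 h): 485·exp(−0.08664·6) = 288.383 mg/L
C(50) = 6.372 + 11.927 + 17.236 + 95.139 + 288.383 = 419.057 mg/L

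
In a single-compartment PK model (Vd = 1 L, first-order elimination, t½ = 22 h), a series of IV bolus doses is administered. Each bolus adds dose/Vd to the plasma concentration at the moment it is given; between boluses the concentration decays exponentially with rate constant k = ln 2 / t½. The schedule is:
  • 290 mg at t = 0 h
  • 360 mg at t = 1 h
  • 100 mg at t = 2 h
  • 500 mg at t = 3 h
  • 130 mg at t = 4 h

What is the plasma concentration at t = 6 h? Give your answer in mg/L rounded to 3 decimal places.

k = ln 2 / 22 = 0.03151 per h
Dose 1 (290 mg at t=0 h): 290·exp(−0.03151·6) = 240.048 mg/L
Dose 2 (360 mg at t=1 h): 360·exp(−0.03151·5) = 307.529 mg/L
Dose 3 (100 mg at t=2 h): 100·exp(−0.03151·4) = 88.159 mg/L
Dose 4 (500 mg at t=3 h): 500·exp(−0.03151·3) = 454.905 mg/L
Dose 5 (130 mg at t=4 h): 130·exp(−0.03151·2) = 122.061 mg/L
C(6) = 240.048 + 307.529 + 88.159 + 454.905 + 122.061 = 1212.703 mg/L

1212.703 mg/L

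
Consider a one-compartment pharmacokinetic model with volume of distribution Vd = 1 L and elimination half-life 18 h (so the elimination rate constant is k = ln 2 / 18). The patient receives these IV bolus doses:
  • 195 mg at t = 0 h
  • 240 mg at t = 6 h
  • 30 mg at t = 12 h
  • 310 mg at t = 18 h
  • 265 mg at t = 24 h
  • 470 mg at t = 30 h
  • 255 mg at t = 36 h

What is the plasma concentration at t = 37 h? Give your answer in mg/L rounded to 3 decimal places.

k = ln 2 / 18 = 0.03851 per h
Dose 1 (195 mg at t=0 h): 195·exp(−0.03851·37) = 46.908 mg/L
Dose 2 (240 mg at t=6 h): 240·exp(−0.03851·31) = 72.740 mg/L
Dose 3 (30 mg at t=12 h): 30·exp(−0.03851·25) = 11.456 mg/L
Dose 4 (310 mg at t=18 h): 310·exp(−0.03851·19) = 149.145 mg/L
Dose 5 (265 mg at t=24 h): 265·exp(−0.03851·13) = 160.633 mg/L
Dose 6 (470 mg at t=30 h): 470·exp(−0.03851·7) = 358.947 mg/L
Dose 7 (255 mg at t=36 h): 255·exp(−0.03851·1) = 245.367 mg/L
C(37) = 46.908 + 72.740 + 11.456 + 149.145 + 160.633 + 358.947 + 245.367 = 1045.196 mg/L

1045.196 mg/L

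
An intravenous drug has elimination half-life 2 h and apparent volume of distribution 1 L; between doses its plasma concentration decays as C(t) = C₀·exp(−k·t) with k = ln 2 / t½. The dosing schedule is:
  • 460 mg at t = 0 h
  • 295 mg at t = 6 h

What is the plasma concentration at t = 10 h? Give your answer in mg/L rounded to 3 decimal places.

88.125 mg/L

k = ln 2 / 2 = 0.34657 per h
Dose 1 (460 mg at t=0 h): 460·exp(−0.34657·10) = 14.375 mg/L
Dose 2 (295 mg at t=6 h): 295·exp(−0.34657·4) = 73.750 mg/L
C(10) = 14.375 + 73.750 = 88.125 mg/L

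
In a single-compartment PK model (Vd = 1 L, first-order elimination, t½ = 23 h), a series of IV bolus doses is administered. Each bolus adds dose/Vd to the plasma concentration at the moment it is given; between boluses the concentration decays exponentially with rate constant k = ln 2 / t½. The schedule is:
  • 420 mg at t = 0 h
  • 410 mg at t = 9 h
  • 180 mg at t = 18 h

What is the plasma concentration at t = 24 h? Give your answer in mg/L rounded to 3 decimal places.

614.882 mg/L

k = ln 2 / 23 = 0.03014 per h
Dose 1 (420 mg at t=0 h): 420·exp(−0.03014·24) = 203.766 mg/L
Dose 2 (410 mg at t=9 h): 410·exp(−0.03014·15) = 260.892 mg/L
Dose 3 (180 mg at t=18 h): 180·exp(−0.03014·6) = 150.225 mg/L
C(24) = 203.766 + 260.892 + 150.225 = 614.882 mg/L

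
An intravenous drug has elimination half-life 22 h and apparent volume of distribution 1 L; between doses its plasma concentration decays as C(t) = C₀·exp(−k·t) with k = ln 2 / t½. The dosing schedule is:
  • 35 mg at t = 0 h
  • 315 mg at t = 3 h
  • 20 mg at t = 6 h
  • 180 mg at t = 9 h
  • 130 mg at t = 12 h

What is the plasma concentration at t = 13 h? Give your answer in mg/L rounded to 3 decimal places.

553.801 mg/L

k = ln 2 / 22 = 0.03151 per h
Dose 1 (35 mg at t=0 h): 35·exp(−0.03151·13) = 23.237 mg/L
Dose 2 (315 mg at t=3 h): 315·exp(−0.03151·10) = 229.868 mg/L
Dose 3 (20 mg at t=6 h): 20·exp(−0.03151·7) = 16.042 mg/L
Dose 4 (180 mg at t=9 h): 180·exp(−0.03151·4) = 158.686 mg/L
Dose 5 (130 mg at t=12 h): 130·exp(−0.03151·1) = 125.968 mg/L
C(13) = 23.237 + 229.868 + 16.042 + 158.686 + 125.968 = 553.801 mg/L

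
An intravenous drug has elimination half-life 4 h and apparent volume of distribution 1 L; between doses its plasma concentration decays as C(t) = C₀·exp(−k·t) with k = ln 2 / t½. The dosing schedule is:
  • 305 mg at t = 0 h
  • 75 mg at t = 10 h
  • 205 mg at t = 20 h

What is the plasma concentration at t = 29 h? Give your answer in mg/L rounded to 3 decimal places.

k = ln 2 / 4 = 0.17329 per h
Dose 1 (305 mg at t=0 h): 305·exp(−0.17329·29) = 2.004 mg/L
Dose 2 (75 mg at t=10 h): 75·exp(−0.17329·19) = 2.787 mg/L
Dose 3 (205 mg at t=20 h): 205·exp(−0.17329·9) = 43.096 mg/L
C(29) = 2.004 + 2.787 + 43.096 = 47.887 mg/L

47.887 mg/L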